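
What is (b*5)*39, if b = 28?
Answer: 5460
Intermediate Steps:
(b*5)*39 = (28*5)*39 = 140*39 = 5460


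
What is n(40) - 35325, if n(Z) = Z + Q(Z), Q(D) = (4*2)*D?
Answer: -34965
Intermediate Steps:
Q(D) = 8*D
n(Z) = 9*Z (n(Z) = Z + 8*Z = 9*Z)
n(40) - 35325 = 9*40 - 35325 = 360 - 35325 = -34965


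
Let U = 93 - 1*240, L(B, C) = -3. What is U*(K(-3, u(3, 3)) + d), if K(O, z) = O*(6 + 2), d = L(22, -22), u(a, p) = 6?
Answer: 3969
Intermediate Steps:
U = -147 (U = 93 - 240 = -147)
d = -3
K(O, z) = 8*O (K(O, z) = O*8 = 8*O)
U*(K(-3, u(3, 3)) + d) = -147*(8*(-3) - 3) = -147*(-24 - 3) = -147*(-27) = 3969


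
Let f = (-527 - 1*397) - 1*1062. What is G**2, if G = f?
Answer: 3944196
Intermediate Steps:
f = -1986 (f = (-527 - 397) - 1062 = -924 - 1062 = -1986)
G = -1986
G**2 = (-1986)**2 = 3944196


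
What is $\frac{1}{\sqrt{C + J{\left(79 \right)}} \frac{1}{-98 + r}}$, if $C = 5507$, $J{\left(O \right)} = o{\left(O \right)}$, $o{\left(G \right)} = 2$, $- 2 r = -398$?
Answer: $\frac{101 \sqrt{5509}}{5509} \approx 1.3608$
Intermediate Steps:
$r = 199$ ($r = \left(- \frac{1}{2}\right) \left(-398\right) = 199$)
$J{\left(O \right)} = 2$
$\frac{1}{\sqrt{C + J{\left(79 \right)}} \frac{1}{-98 + r}} = \frac{1}{\sqrt{5507 + 2} \frac{1}{-98 + 199}} = \frac{1}{\sqrt{5509} \cdot \frac{1}{101}} = \frac{1}{\frac{1}{101} \sqrt{5509}} = \frac{101 \sqrt{5509}}{5509}$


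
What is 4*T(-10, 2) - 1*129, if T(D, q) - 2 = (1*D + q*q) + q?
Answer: -137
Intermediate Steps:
T(D, q) = 2 + D + q + q² (T(D, q) = 2 + ((1*D + q*q) + q) = 2 + ((D + q²) + q) = 2 + (D + q + q²) = 2 + D + q + q²)
4*T(-10, 2) - 1*129 = 4*(2 - 10 + 2 + 2²) - 1*129 = 4*(2 - 10 + 2 + 4) - 129 = 4*(-2) - 129 = -8 - 129 = -137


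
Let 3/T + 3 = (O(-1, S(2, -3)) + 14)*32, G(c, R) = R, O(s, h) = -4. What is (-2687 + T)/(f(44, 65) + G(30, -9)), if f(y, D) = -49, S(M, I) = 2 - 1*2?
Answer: 425888/9193 ≈ 46.327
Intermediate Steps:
S(M, I) = 0 (S(M, I) = 2 - 2 = 0)
T = 3/317 (T = 3/(-3 + (-4 + 14)*32) = 3/(-3 + 10*32) = 3/(-3 + 320) = 3/317 ≈ 0.0094637)
(-2687 + T)/(f(44, 65) + G(30, -9)) = (-2687 + 3/317)/(-49 - 9) = -851776/317/(-58) = -851776/317*(-1/58) = 425888/9193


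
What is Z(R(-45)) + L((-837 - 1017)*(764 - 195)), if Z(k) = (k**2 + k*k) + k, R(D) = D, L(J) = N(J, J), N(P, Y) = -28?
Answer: 3977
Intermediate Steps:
L(J) = -28
Z(k) = k + 2*k**2 (Z(k) = (k**2 + k**2) + k = 2*k**2 + k = k + 2*k**2)
Z(R(-45)) + L((-837 - 1017)*(764 - 195)) = -45*(1 + 2*(-45)) - 28 = -45*(1 - 90) - 28 = -45*(-89) - 28 = 4005 - 28 = 3977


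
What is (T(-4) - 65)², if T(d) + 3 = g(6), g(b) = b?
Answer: 3844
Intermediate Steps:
T(d) = 3 (T(d) = -3 + 6 = 3)
(T(-4) - 65)² = (3 - 65)² = (-62)² = 3844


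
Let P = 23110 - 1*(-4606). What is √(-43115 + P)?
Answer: 3*I*√1711 ≈ 124.09*I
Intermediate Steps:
P = 27716 (P = 23110 + 4606 = 27716)
√(-43115 + P) = √(-43115 + 27716) = √(-15399) = 3*I*√1711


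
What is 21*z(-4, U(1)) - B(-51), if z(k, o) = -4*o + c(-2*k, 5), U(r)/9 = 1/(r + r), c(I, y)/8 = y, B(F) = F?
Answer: 513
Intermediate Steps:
c(I, y) = 8*y
U(r) = 9/(2*r) (U(r) = 9/(r + r) = 9/((2*r)) = 9*(1/(2*r)) = 9/(2*r))
z(k, o) = 40 - 4*o (z(k, o) = -4*o + 8*5 = -4*o + 40 = 40 - 4*o)
21*z(-4, U(1)) - B(-51) = 21*(40 - 18/1) - 1*(-51) = 21*(40 - 18) + 51 = 21*22 + 51 = 462 + 51 = 513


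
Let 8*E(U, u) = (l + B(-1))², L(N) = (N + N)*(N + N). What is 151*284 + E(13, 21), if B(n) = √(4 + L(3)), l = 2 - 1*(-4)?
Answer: 85787/2 + 3*√10 ≈ 42903.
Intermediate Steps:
l = 6 (l = 2 + 4 = 6)
L(N) = 4*N² (L(N) = (2*N)*(2*N) = 4*N²)
B(n) = 2*√10 (B(n) = √(4 + 4*3²) = √(4 + 4*9) = √(4 + 36) = √40 = 2*√10)
E(U, u) = (6 + 2*√10)²/8
151*284 + E(13, 21) = 151*284 + (3 + √10)²/2 = 42884 + (3 + √10)²/2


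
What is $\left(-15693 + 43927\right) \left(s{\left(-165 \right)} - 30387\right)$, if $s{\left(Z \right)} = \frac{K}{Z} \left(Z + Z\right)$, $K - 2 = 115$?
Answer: $-851339802$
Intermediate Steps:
$K = 117$ ($K = 2 + 115 = 117$)
$s{\left(Z \right)} = 234$ ($s{\left(Z \right)} = \frac{117}{Z} \left(Z + Z\right) = \frac{117}{Z} 2 Z = 234$)
$\left(-15693 + 43927\right) \left(s{\left(-165 \right)} - 30387\right) = \left(-15693 + 43927\right) \left(234 - 30387\right) = 28234 \left(-30153\right) = -851339802$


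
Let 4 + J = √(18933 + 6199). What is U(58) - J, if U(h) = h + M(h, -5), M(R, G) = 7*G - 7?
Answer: 20 - 2*√6283 ≈ -138.53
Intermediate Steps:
J = -4 + 2*√6283 (J = -4 + √(18933 + 6199) = -4 + √25132 = -4 + 2*√6283 ≈ 154.53)
M(R, G) = -7 + 7*G
U(h) = -42 + h (U(h) = h + (-7 + 7*(-5)) = h + (-7 - 35) = h - 42 = -42 + h)
U(58) - J = (-42 + 58) - (-4 + 2*√6283) = 16 + (4 - 2*√6283) = 20 - 2*√6283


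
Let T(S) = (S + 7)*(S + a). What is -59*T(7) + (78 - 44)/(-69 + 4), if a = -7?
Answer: -34/65 ≈ -0.52308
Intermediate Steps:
T(S) = (-7 + S)*(7 + S) (T(S) = (S + 7)*(S - 7) = (7 + S)*(-7 + S) = (-7 + S)*(7 + S))
-59*T(7) + (78 - 44)/(-69 + 4) = -59*(-49 + 7²) + (78 - 44)/(-69 + 4) = -59*(-49 + 49) + 34/(-65) = -59*0 + 34*(-1/65) = 0 - 34/65 = -34/65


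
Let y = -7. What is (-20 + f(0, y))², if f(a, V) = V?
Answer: 729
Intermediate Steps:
(-20 + f(0, y))² = (-20 - 7)² = (-27)² = 729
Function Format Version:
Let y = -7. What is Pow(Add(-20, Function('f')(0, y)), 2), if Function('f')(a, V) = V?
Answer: 729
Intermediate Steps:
Pow(Add(-20, Function('f')(0, y)), 2) = Pow(Add(-20, -7), 2) = Pow(-27, 2) = 729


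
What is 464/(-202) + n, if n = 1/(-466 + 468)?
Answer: -363/202 ≈ -1.7970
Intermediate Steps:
n = ½ (n = 1/2 = ½ ≈ 0.50000)
464/(-202) + n = 464/(-202) + ½ = 464*(-1/202) + ½ = -232/101 + ½ = -363/202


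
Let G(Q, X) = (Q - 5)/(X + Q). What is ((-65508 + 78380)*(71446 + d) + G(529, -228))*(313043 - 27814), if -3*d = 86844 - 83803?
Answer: 33358114711121732/129 ≈ 2.5859e+14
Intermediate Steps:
d = -3041/3 (d = -(86844 - 83803)/3 = -⅓*3041 = -3041/3 ≈ -1013.7)
G(Q, X) = (-5 + Q)/(Q + X)
((-65508 + 78380)*(71446 + d) + G(529, -228))*(313043 - 27814) = ((-65508 + 78380)*(71446 - 3041/3) + (-5 + 529)/(529 - 228))*(313043 - 27814) = (12872*(211297/3) + 524/301)*285229 = (2719814984/3 + (1/301)*524)*285229 = (2719814984/3 + 524/301)*285229 = (818664311756/903)*285229 = 33358114711121732/129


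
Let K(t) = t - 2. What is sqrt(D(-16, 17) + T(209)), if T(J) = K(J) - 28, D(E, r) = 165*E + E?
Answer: I*sqrt(2477) ≈ 49.769*I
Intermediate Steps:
K(t) = -2 + t
D(E, r) = 166*E
T(J) = -30 + J (T(J) = (-2 + J) - 28 = -30 + J)
sqrt(D(-16, 17) + T(209)) = sqrt(166*(-16) + (-30 + 209)) = sqrt(-2656 + 179) = sqrt(-2477) = I*sqrt(2477)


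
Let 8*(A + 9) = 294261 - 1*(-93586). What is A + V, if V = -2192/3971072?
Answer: 12030331463/248192 ≈ 48472.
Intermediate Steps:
V = -137/248192 (V = -2192*1/3971072 = -137/248192 ≈ -0.00055199)
A = 387775/8 (A = -9 + (294261 - 1*(-93586))/8 = -9 + (294261 + 93586)/8 = -9 + (⅛)*387847 = -9 + 387847/8 = 387775/8 ≈ 48472.)
A + V = 387775/8 - 137/248192 = 12030331463/248192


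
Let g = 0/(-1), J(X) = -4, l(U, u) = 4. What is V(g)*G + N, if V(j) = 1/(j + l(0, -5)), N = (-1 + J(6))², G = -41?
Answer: 59/4 ≈ 14.750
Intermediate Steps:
N = 25 (N = (-1 - 4)² = (-5)² = 25)
g = 0 (g = 0*(-1) = 0)
V(j) = 1/(4 + j) (V(j) = 1/(j + 4) = 1/(4 + j))
V(g)*G + N = -41/(4 + 0) + 25 = -41/4 + 25 = 59/4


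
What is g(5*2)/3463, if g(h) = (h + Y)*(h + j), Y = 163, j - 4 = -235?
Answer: -38233/3463 ≈ -11.040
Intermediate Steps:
j = -231 (j = 4 - 235 = -231)
g(h) = (-231 + h)*(163 + h) (g(h) = (h + 163)*(h - 231) = (163 + h)*(-231 + h) = (-231 + h)*(163 + h))
g(5*2)/3463 = (-37653 + (5*2)**2 - 340*2)/3463 = (-37653 + 10**2 - 68*10)*(1/3463) = (-37653 + 100 - 680)*(1/3463) = -38233*1/3463 = -38233/3463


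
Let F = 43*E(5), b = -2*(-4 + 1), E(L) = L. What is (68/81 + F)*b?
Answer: 34966/27 ≈ 1295.0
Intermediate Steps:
b = 6 (b = -2*(-3) = 6)
F = 215 (F = 43*5 = 215)
(68/81 + F)*b = (68/81 + 215)*6 = (17483/81)*6 = 34966/27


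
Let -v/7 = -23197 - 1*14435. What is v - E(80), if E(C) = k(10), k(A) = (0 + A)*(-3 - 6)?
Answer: 263514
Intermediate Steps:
v = 263424 (v = -7*(-23197 - 1*14435) = -7*(-23197 - 14435) = -7*(-37632) = 263424)
k(A) = -9*A (k(A) = A*(-9) = -9*A)
E(C) = -90 (E(C) = -9*10 = -90)
v - E(80) = 263424 - 1*(-90) = 263424 + 90 = 263514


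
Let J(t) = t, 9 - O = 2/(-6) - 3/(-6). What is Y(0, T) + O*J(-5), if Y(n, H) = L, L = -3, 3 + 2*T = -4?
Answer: -283/6 ≈ -47.167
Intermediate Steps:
T = -7/2 (T = -3/2 + (½)*(-4) = -3/2 - 2 = -7/2 ≈ -3.5000)
O = 53/6 (O = 9 - (2/(-6) - 3/(-6)) = 9 - (2*(-⅙) - 3*(-⅙)) = 9 - (-⅓ + ½) = 9 - 1*⅙ = 9 - ⅙ = 53/6 ≈ 8.8333)
Y(n, H) = -3
Y(0, T) + O*J(-5) = -3 + (53/6)*(-5) = -3 - 265/6 = -283/6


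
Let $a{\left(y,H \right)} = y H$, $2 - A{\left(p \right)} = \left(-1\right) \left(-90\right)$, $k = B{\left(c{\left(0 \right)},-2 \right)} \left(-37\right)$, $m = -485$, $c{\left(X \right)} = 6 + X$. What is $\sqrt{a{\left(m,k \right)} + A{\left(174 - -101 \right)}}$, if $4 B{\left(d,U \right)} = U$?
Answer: $\frac{i \sqrt{36242}}{2} \approx 95.187 i$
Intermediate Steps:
$B{\left(d,U \right)} = \frac{U}{4}$
$k = \frac{37}{2}$ ($k = \frac{1}{4} \left(-2\right) \left(-37\right) = \left(- \frac{1}{2}\right) \left(-37\right) = \frac{37}{2} \approx 18.5$)
$A{\left(p \right)} = -88$ ($A{\left(p \right)} = 2 - \left(-1\right) \left(-90\right) = 2 - 90 = -88$)
$a{\left(y,H \right)} = H y$
$\sqrt{a{\left(m,k \right)} + A{\left(174 - -101 \right)}} = \sqrt{\frac{37}{2} \left(-485\right) - 88} = \sqrt{- \frac{17945}{2} - 88} = \sqrt{- \frac{18121}{2}} = \frac{i \sqrt{36242}}{2}$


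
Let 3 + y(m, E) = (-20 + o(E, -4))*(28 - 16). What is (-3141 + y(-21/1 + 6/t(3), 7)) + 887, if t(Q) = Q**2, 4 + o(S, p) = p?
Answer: -2593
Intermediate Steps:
o(S, p) = -4 + p
y(m, E) = -339 (y(m, E) = -3 + (-20 + (-4 - 4))*(28 - 16) = -3 + (-20 - 8)*12 = -3 - 28*12 = -3 - 336 = -339)
(-3141 + y(-21/1 + 6/t(3), 7)) + 887 = (-3141 - 339) + 887 = -3480 + 887 = -2593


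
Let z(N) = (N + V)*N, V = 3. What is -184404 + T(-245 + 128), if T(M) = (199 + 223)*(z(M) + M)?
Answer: 5394858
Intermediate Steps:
z(N) = N*(3 + N) (z(N) = (N + 3)*N = (3 + N)*N = N*(3 + N))
T(M) = 422*M + 422*M*(3 + M) (T(M) = (199 + 223)*(M*(3 + M) + M) = 422*(M + M*(3 + M)) = 422*M + 422*M*(3 + M))
-184404 + T(-245 + 128) = -184404 + 422*(-245 + 128)*(4 + (-245 + 128)) = -184404 + 422*(-117)*(4 - 117) = -184404 + 422*(-117)*(-113) = -184404 + 5579262 = 5394858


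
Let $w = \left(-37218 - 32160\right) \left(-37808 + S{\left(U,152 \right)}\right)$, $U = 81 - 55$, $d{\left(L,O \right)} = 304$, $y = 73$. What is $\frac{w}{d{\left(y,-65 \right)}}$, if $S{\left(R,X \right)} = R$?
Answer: $\frac{655309899}{76} \approx 8.6225 \cdot 10^{6}$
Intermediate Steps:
$U = 26$
$w = 2621239596$ ($w = \left(-37218 - 32160\right) \left(-37808 + 26\right) = \left(-69378\right) \left(-37782\right) = 2621239596$)
$\frac{w}{d{\left(y,-65 \right)}} = \frac{2621239596}{304} = 2621239596 \cdot \frac{1}{304} = \frac{655309899}{76}$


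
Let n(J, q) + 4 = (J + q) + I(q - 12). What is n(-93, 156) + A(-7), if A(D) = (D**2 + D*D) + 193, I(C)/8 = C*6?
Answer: 7262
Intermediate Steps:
I(C) = 48*C (I(C) = 8*(C*6) = 8*(6*C) = 48*C)
n(J, q) = -580 + J + 49*q (n(J, q) = -4 + ((J + q) + 48*(q - 12)) = -4 + ((J + q) + 48*(-12 + q)) = -4 + ((J + q) + (-576 + 48*q)) = -4 + (-576 + J + 49*q) = -580 + J + 49*q)
A(D) = 193 + 2*D**2 (A(D) = (D**2 + D**2) + 193 = 2*D**2 + 193 = 193 + 2*D**2)
n(-93, 156) + A(-7) = (-580 - 93 + 49*156) + (193 + 2*(-7)**2) = (-580 - 93 + 7644) + (193 + 2*49) = 6971 + (193 + 98) = 6971 + 291 = 7262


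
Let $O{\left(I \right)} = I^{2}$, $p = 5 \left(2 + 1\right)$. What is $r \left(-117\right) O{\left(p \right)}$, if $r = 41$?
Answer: $-1079325$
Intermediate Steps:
$p = 15$ ($p = 5 \cdot 3 = 15$)
$r \left(-117\right) O{\left(p \right)} = 41 \left(-117\right) 15^{2} = \left(-4797\right) 225 = -1079325$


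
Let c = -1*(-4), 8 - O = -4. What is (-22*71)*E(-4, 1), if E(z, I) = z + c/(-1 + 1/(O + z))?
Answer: 93720/7 ≈ 13389.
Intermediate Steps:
O = 12 (O = 8 - 1*(-4) = 8 + 4 = 12)
c = 4
E(z, I) = z + 4/(-1 + 1/(12 + z))
(-22*71)*E(-4, 1) = (-22*71)*((-48 + (-4)**2 + 7*(-4))/(11 - 4)) = -1562*(-48 + 16 - 28)/7 = -1562*(-60)/7 = -1562*(-60/7) = 93720/7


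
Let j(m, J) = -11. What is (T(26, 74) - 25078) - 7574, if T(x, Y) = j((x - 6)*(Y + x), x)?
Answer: -32663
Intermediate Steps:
T(x, Y) = -11
(T(26, 74) - 25078) - 7574 = (-11 - 25078) - 7574 = -25089 - 7574 = -32663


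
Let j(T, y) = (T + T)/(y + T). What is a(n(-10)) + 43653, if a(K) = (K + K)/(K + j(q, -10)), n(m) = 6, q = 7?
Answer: 43662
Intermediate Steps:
j(T, y) = 2*T/(T + y) (j(T, y) = (2*T)/(T + y) = 2*T/(T + y))
a(K) = 2*K/(-14/3 + K) (a(K) = (K + K)/(K + 2*7/(7 - 10)) = (2*K)/(K + 2*7/(-3)) = (2*K)/(K + 2*7*(-⅓)) = (2*K)/(K - 14/3) = (2*K)/(-14/3 + K) = 2*K/(-14/3 + K))
a(n(-10)) + 43653 = 6*6/(-14 + 3*6) + 43653 = 6*6/(-14 + 18) + 43653 = 6*6/4 + 43653 = 6*6*(¼) + 43653 = 9 + 43653 = 43662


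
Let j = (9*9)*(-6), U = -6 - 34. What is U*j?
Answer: 19440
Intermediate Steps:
U = -40
j = -486 (j = 81*(-6) = -486)
U*j = -40*(-486) = 19440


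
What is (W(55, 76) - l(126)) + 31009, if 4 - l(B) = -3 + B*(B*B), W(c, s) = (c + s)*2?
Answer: 2031640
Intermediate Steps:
W(c, s) = 2*c + 2*s
l(B) = 7 - B**3 (l(B) = 4 - (-3 + B*(B*B)) = 4 - (-3 + B*B**2) = 4 - (-3 + B**3) = 4 + (3 - B**3) = 7 - B**3)
(W(55, 76) - l(126)) + 31009 = ((2*55 + 2*76) - (7 - 1*126**3)) + 31009 = ((110 + 152) - (7 - 1*2000376)) + 31009 = (262 - (7 - 2000376)) + 31009 = (262 - 1*(-2000369)) + 31009 = (262 + 2000369) + 31009 = 2000631 + 31009 = 2031640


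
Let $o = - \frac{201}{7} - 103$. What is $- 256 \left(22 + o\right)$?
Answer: $\frac{196608}{7} \approx 28087.0$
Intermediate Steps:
$o = - \frac{922}{7}$ ($o = \left(-201\right) \frac{1}{7} - 103 = - \frac{201}{7} - 103 = - \frac{922}{7} \approx -131.71$)
$- 256 \left(22 + o\right) = - 256 \left(22 - \frac{922}{7}\right) = \left(-256\right) \left(- \frac{768}{7}\right) = \frac{196608}{7}$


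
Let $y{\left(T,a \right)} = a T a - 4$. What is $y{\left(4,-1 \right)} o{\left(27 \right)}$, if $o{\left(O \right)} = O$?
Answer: $0$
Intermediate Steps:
$y{\left(T,a \right)} = -4 + T a^{2}$ ($y{\left(T,a \right)} = T a a - 4 = T a^{2} - 4 = -4 + T a^{2}$)
$y{\left(4,-1 \right)} o{\left(27 \right)} = \left(-4 + 4 \left(-1\right)^{2}\right) 27 = \left(-4 + 4 \cdot 1\right) 27 = \left(-4 + 4\right) 27 = 0 \cdot 27 = 0$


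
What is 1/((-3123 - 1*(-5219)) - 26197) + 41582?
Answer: 1002167781/24101 ≈ 41582.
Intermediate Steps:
1/((-3123 - 1*(-5219)) - 26197) + 41582 = 1/((-3123 + 5219) - 26197) + 41582 = 1/(2096 - 26197) + 41582 = 1/(-24101) + 41582 = -1/24101 + 41582 = 1002167781/24101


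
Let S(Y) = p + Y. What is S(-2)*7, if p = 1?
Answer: -7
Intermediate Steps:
S(Y) = 1 + Y
S(-2)*7 = (1 - 2)*7 = -1*7 = -7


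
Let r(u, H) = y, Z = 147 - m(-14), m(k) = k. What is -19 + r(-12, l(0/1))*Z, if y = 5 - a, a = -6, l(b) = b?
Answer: 1752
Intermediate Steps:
y = 11 (y = 5 - 1*(-6) = 5 + 6 = 11)
Z = 161 (Z = 147 - 1*(-14) = 147 + 14 = 161)
r(u, H) = 11
-19 + r(-12, l(0/1))*Z = -19 + 11*161 = -19 + 1771 = 1752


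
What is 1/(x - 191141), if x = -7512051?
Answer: -1/7703192 ≈ -1.2982e-7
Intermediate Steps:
1/(x - 191141) = 1/(-7512051 - 191141) = 1/(-7703192) = -1/7703192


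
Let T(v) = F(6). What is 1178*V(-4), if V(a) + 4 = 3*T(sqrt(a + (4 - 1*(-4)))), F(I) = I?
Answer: 16492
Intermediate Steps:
T(v) = 6
V(a) = 14 (V(a) = -4 + 3*6 = -4 + 18 = 14)
1178*V(-4) = 1178*14 = 16492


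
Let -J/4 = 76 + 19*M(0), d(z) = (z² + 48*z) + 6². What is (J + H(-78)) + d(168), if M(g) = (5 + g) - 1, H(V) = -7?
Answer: 35709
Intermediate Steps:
M(g) = 4 + g
d(z) = 36 + z² + 48*z (d(z) = (z² + 48*z) + 36 = 36 + z² + 48*z)
J = -608 (J = -4*(76 + 19*(4 + 0)) = -4*(76 + 19*4) = -4*(76 + 76) = -4*152 = -608)
(J + H(-78)) + d(168) = (-608 - 7) + (36 + 168² + 48*168) = -615 + (36 + 28224 + 8064) = -615 + 36324 = 35709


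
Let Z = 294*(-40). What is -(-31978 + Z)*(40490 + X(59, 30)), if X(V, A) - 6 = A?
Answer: 1772526188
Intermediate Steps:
Z = -11760
X(V, A) = 6 + A
-(-31978 + Z)*(40490 + X(59, 30)) = -(-31978 - 11760)*(40490 + (6 + 30)) = -(-43738)*(40490 + 36) = -(-43738)*40526 = -1*(-1772526188) = 1772526188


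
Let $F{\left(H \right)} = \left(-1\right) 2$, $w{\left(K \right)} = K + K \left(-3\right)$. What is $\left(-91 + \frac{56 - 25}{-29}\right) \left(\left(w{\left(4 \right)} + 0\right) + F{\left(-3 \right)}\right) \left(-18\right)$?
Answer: $- \frac{480600}{29} \approx -16572.0$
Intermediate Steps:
$w{\left(K \right)} = - 2 K$ ($w{\left(K \right)} = K - 3 K = - 2 K$)
$F{\left(H \right)} = -2$
$\left(-91 + \frac{56 - 25}{-29}\right) \left(\left(w{\left(4 \right)} + 0\right) + F{\left(-3 \right)}\right) \left(-18\right) = \left(-91 + \frac{56 - 25}{-29}\right) \left(\left(\left(-2\right) 4 + 0\right) - 2\right) \left(-18\right) = \left(-91 + 31 \left(- \frac{1}{29}\right)\right) \left(\left(-8 + 0\right) - 2\right) \left(-18\right) = \left(-91 - \frac{31}{29}\right) \left(-8 - 2\right) \left(-18\right) = - \frac{2670 \left(\left(-10\right) \left(-18\right)\right)}{29} = \left(- \frac{2670}{29}\right) 180 = - \frac{480600}{29}$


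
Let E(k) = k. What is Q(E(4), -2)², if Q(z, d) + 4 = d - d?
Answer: 16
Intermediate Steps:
Q(z, d) = -4 (Q(z, d) = -4 + (d - d) = -4 + 0 = -4)
Q(E(4), -2)² = (-4)² = 16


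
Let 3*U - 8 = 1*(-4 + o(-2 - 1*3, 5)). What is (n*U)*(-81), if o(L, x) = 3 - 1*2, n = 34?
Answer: -4590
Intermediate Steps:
o(L, x) = 1 (o(L, x) = 3 - 2 = 1)
U = 5/3 (U = 8/3 + (1*(-4 + 1))/3 = 8/3 + (1*(-3))/3 = 8/3 + (⅓)*(-3) = 8/3 - 1 = 5/3 ≈ 1.6667)
(n*U)*(-81) = (34*(5/3))*(-81) = (170/3)*(-81) = -4590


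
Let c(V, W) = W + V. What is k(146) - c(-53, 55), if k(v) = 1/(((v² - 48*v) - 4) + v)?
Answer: -28899/14450 ≈ -1.9999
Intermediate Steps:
k(v) = 1/(-4 + v² - 47*v) (k(v) = 1/((-4 + v² - 48*v) + v) = 1/(-4 + v² - 47*v))
c(V, W) = V + W
k(146) - c(-53, 55) = 1/(-4 + 146² - 47*146) - (-53 + 55) = 1/(-4 + 21316 - 6862) - 1*2 = 1/14450 - 2 = -28899/14450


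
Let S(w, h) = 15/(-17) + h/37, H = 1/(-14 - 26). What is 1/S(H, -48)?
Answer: -629/1371 ≈ -0.45879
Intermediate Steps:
H = -1/40 (H = 1/(-40) = -1/40 ≈ -0.025000)
S(w, h) = -15/17 + h/37 (S(w, h) = 15*(-1/17) + h*(1/37) = -15/17 + h/37)
1/S(H, -48) = 1/(-15/17 + (1/37)*(-48)) = 1/(-15/17 - 48/37) = 1/(-1371/629) = -629/1371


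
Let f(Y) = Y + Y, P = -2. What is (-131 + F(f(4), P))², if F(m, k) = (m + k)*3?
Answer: 12769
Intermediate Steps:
f(Y) = 2*Y
F(m, k) = 3*k + 3*m (F(m, k) = (k + m)*3 = 3*k + 3*m)
(-131 + F(f(4), P))² = (-131 + (3*(-2) + 3*(2*4)))² = (-131 + (-6 + 3*8))² = (-131 + (-6 + 24))² = (-131 + 18)² = (-113)² = 12769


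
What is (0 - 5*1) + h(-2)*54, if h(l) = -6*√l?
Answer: -5 - 324*I*√2 ≈ -5.0 - 458.21*I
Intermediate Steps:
(0 - 5*1) + h(-2)*54 = (0 - 5*1) - 6*I*√2*54 = (0 - 5) - 6*I*√2*54 = -5 - 6*I*√2*54 = -5 - 324*I*√2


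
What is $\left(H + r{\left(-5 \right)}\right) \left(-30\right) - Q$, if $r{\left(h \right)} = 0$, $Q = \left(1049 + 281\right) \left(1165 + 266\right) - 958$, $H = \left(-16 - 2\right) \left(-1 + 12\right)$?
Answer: $-1896332$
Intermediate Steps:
$H = -198$ ($H = \left(-18\right) 11 = -198$)
$Q = 1902272$ ($Q = 1330 \cdot 1431 - 958 = 1903230 - 958 = 1902272$)
$\left(H + r{\left(-5 \right)}\right) \left(-30\right) - Q = \left(-198 + 0\right) \left(-30\right) - 1902272 = \left(-198\right) \left(-30\right) - 1902272 = 5940 - 1902272 = -1896332$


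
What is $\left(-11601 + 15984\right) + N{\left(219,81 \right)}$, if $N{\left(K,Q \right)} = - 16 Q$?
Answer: $3087$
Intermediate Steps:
$\left(-11601 + 15984\right) + N{\left(219,81 \right)} = \left(-11601 + 15984\right) - 1296 = 4383 - 1296 = 3087$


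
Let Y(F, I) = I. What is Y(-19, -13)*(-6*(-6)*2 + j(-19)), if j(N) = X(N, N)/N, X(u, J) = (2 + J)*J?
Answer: -715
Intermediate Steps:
X(u, J) = J*(2 + J)
j(N) = 2 + N (j(N) = (N*(2 + N))/N = 2 + N)
Y(-19, -13)*(-6*(-6)*2 + j(-19)) = -13*(-6*(-6)*2 + (2 - 19)) = -13*(36*2 - 17) = -13*(72 - 17) = -13*55 = -715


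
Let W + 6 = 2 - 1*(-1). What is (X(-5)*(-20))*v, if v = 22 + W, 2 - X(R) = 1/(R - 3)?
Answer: -1615/2 ≈ -807.50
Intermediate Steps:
W = -3 (W = -6 + (2 - 1*(-1)) = -6 + (2 + 1) = -6 + 3 = -3)
X(R) = 2 - 1/(-3 + R) (X(R) = 2 - 1/(R - 3) = 2 - 1/(-3 + R))
v = 19 (v = 22 - 3 = 19)
(X(-5)*(-20))*v = (((-7 + 2*(-5))/(-3 - 5))*(-20))*19 = (((-7 - 10)/(-8))*(-20))*19 = (-1/8*(-17)*(-20))*19 = ((17/8)*(-20))*19 = -85/2*19 = -1615/2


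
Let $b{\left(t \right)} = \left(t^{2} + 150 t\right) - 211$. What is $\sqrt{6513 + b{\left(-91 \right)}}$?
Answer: $\sqrt{933} \approx 30.545$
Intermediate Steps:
$b{\left(t \right)} = -211 + t^{2} + 150 t$
$\sqrt{6513 + b{\left(-91 \right)}} = \sqrt{6513 + \left(-211 + \left(-91\right)^{2} + 150 \left(-91\right)\right)} = \sqrt{6513 - 5580} = \sqrt{933}$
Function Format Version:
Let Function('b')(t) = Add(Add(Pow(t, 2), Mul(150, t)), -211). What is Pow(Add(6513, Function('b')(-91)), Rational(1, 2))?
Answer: Pow(933, Rational(1, 2)) ≈ 30.545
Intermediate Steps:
Function('b')(t) = Add(-211, Pow(t, 2), Mul(150, t))
Pow(Add(6513, Function('b')(-91)), Rational(1, 2)) = Pow(Add(6513, Add(-211, Pow(-91, 2), Mul(150, -91))), Rational(1, 2)) = Pow(Add(6513, Add(-211, 8281, -13650)), Rational(1, 2)) = Pow(Add(6513, -5580), Rational(1, 2)) = Pow(933, Rational(1, 2))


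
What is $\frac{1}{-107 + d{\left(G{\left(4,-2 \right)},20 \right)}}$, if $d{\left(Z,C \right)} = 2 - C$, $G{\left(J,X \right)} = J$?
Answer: $- \frac{1}{125} \approx -0.008$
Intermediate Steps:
$\frac{1}{-107 + d{\left(G{\left(4,-2 \right)},20 \right)}} = \frac{1}{-107 + \left(2 - 20\right)} = \frac{1}{-107 - 18} = \frac{1}{-125} = - \frac{1}{125}$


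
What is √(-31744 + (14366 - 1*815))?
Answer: I*√18193 ≈ 134.88*I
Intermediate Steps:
√(-31744 + (14366 - 1*815)) = √(-31744 + (14366 - 815)) = √(-31744 + 13551) = √(-18193) = I*√18193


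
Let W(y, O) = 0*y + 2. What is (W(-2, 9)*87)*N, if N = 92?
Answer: 16008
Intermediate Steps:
W(y, O) = 2 (W(y, O) = 0 + 2 = 2)
(W(-2, 9)*87)*N = (2*87)*92 = 174*92 = 16008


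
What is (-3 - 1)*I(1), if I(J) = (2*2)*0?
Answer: 0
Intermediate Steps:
I(J) = 0 (I(J) = 4*0 = 0)
(-3 - 1)*I(1) = (-3 - 1)*0 = -4*0 = 0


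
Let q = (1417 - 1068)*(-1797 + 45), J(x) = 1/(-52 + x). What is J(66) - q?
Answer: 8560273/14 ≈ 6.1145e+5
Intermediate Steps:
q = -611448 (q = 349*(-1752) = -611448)
J(66) - q = 1/(-52 + 66) - 1*(-611448) = 1/14 + 611448 = 8560273/14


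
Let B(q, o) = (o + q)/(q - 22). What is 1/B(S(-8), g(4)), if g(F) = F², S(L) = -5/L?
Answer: -9/7 ≈ -1.2857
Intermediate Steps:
B(q, o) = (o + q)/(-22 + q)
1/B(S(-8), g(4)) = 1/((4² - 5/(-8))/(-22 - 5/(-8))) = 1/((16 - 5*(-⅛))/(-22 - 5*(-⅛))) = 1/((16 + 5/8)/(-22 + 5/8)) = 1/((133/8)/(-171/8)) = 1/(-8/171*133/8) = 1/(-7/9) = -9/7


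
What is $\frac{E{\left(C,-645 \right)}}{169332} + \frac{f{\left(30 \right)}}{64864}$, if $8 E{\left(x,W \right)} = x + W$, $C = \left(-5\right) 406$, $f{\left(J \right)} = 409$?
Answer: $\frac{2972993}{686471928} \approx 0.0043308$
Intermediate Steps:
$C = -2030$
$E{\left(x,W \right)} = \frac{W}{8} + \frac{x}{8}$ ($E{\left(x,W \right)} = \frac{x + W}{8} = \frac{W + x}{8} = \frac{W}{8} + \frac{x}{8}$)
$\frac{E{\left(C,-645 \right)}}{169332} + \frac{f{\left(30 \right)}}{64864} = \frac{\frac{1}{8} \left(-645\right) + \frac{1}{8} \left(-2030\right)}{169332} + \frac{409}{64864} = \left(- \frac{645}{8} - \frac{1015}{4}\right) \frac{1}{169332} + 409 \cdot \frac{1}{64864} = \left(- \frac{2675}{8}\right) \frac{1}{169332} + \frac{409}{64864} = - \frac{2675}{1354656} + \frac{409}{64864} = \frac{2972993}{686471928}$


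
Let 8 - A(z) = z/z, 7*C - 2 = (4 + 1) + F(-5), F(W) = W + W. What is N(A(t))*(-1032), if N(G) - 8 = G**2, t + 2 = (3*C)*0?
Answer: -58824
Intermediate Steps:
F(W) = 2*W
C = -3/7 (C = 2/7 + ((4 + 1) + 2*(-5))/7 = 2/7 + (5 - 10)/7 = 2/7 + (1/7)*(-5) = 2/7 - 5/7 = -3/7 ≈ -0.42857)
t = -2 (t = -2 + (3*(-3/7))*0 = -2 - 9/7*0 = -2 + 0 = -2)
A(z) = 7 (A(z) = 8 - z/z = 8 - 1*1 = 8 - 1 = 7)
N(G) = 8 + G**2
N(A(t))*(-1032) = (8 + 7**2)*(-1032) = (8 + 49)*(-1032) = 57*(-1032) = -58824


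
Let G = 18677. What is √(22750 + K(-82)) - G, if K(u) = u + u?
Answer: -18677 + √22586 ≈ -18527.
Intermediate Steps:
K(u) = 2*u
√(22750 + K(-82)) - G = √(22750 + 2*(-82)) - 1*18677 = √(22750 - 164) - 18677 = √22586 - 18677 = -18677 + √22586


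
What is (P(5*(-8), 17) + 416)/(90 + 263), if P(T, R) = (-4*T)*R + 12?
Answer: 3148/353 ≈ 8.9178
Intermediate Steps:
P(T, R) = 12 - 4*R*T (P(T, R) = -4*R*T + 12 = 12 - 4*R*T)
(P(5*(-8), 17) + 416)/(90 + 263) = ((12 - 4*17*5*(-8)) + 416)/(90 + 263) = ((12 - 4*17*(-40)) + 416)/353 = ((12 + 2720) + 416)*(1/353) = (2732 + 416)*(1/353) = 3148*(1/353) = 3148/353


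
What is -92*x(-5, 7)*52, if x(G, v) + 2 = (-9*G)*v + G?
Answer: -1473472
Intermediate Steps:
x(G, v) = -2 + G - 9*G*v (x(G, v) = -2 + ((-9*G)*v + G) = -2 + (-9*G*v + G) = -2 + (G - 9*G*v) = -2 + G - 9*G*v)
-92*x(-5, 7)*52 = -92*(-2 - 5 - 9*(-5)*7)*52 = -92*(-2 - 5 + 315)*52 = -92*308*52 = -28336*52 = -1473472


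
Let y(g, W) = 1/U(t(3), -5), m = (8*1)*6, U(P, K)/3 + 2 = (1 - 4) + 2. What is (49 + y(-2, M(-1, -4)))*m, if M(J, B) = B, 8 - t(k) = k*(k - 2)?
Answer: 7040/3 ≈ 2346.7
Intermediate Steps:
t(k) = 8 - k*(-2 + k) (t(k) = 8 - k*(k - 2) = 8 - k*(-2 + k))
U(P, K) = -9 (U(P, K) = -6 + 3*((1 - 4) + 2) = -6 + 3*(-3 + 2) = -6 + 3*(-1) = -6 - 3 = -9)
m = 48 (m = 8*6 = 48)
y(g, W) = -⅑ (y(g, W) = 1/(-9) = -⅑)
(49 + y(-2, M(-1, -4)))*m = (49 - ⅑)*48 = (440/9)*48 = 7040/3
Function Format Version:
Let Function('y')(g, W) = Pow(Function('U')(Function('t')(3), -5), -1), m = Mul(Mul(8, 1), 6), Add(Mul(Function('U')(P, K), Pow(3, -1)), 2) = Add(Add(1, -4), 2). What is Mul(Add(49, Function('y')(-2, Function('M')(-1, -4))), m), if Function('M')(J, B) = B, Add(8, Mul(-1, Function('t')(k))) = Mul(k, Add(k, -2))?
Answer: Rational(7040, 3) ≈ 2346.7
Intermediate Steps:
Function('t')(k) = Add(8, Mul(-1, k, Add(-2, k))) (Function('t')(k) = Add(8, Mul(-1, Mul(k, Add(k, -2)))) = Add(8, Mul(-1, Mul(k, Add(-2, k)))) = Add(8, Mul(-1, k, Add(-2, k))))
Function('U')(P, K) = -9 (Function('U')(P, K) = Add(-6, Mul(3, Add(Add(1, -4), 2))) = Add(-6, Mul(3, Add(-3, 2))) = Add(-6, Mul(3, -1)) = Add(-6, -3) = -9)
m = 48 (m = Mul(8, 6) = 48)
Function('y')(g, W) = Rational(-1, 9) (Function('y')(g, W) = Pow(-9, -1) = Rational(-1, 9))
Mul(Add(49, Function('y')(-2, Function('M')(-1, -4))), m) = Mul(Add(49, Rational(-1, 9)), 48) = Mul(Rational(440, 9), 48) = Rational(7040, 3)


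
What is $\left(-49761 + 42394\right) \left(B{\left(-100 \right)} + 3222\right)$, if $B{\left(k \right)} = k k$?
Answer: $-97406474$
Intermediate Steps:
$B{\left(k \right)} = k^{2}$
$\left(-49761 + 42394\right) \left(B{\left(-100 \right)} + 3222\right) = \left(-49761 + 42394\right) \left(\left(-100\right)^{2} + 3222\right) = - 7367 \left(10000 + 3222\right) = \left(-7367\right) 13222 = -97406474$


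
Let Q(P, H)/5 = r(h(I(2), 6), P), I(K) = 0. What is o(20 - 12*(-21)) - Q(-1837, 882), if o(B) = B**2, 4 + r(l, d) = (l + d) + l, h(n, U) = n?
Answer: 83189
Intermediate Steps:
r(l, d) = -4 + d + 2*l (r(l, d) = -4 + ((l + d) + l) = -4 + ((d + l) + l) = -4 + (d + 2*l) = -4 + d + 2*l)
Q(P, H) = -20 + 5*P (Q(P, H) = 5*(-4 + P + 2*0) = 5*(-4 + P + 0) = 5*(-4 + P) = -20 + 5*P)
o(20 - 12*(-21)) - Q(-1837, 882) = (20 - 12*(-21))**2 - (-20 + 5*(-1837)) = (20 + 252)**2 - (-20 - 9185) = 272**2 - 1*(-9205) = 73984 + 9205 = 83189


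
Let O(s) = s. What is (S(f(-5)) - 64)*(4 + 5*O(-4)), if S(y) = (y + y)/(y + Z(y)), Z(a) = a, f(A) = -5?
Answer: 1008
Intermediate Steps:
S(y) = 1 (S(y) = (y + y)/(y + y) = (2*y)/((2*y)) = (2*y)*(1/(2*y)) = 1)
(S(f(-5)) - 64)*(4 + 5*O(-4)) = (1 - 64)*(4 + 5*(-4)) = -63*(4 - 20) = -63*(-16) = 1008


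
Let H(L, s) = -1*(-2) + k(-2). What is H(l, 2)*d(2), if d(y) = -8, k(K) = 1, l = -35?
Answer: -24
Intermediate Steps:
H(L, s) = 3 (H(L, s) = -1*(-2) + 1 = 2 + 1 = 3)
H(l, 2)*d(2) = 3*(-8) = -24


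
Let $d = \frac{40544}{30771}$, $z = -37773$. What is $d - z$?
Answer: $\frac{1162353527}{30771} \approx 37774.0$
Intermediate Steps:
$d = \frac{40544}{30771}$ ($d = 40544 \cdot \frac{1}{30771} = \frac{40544}{30771} \approx 1.3176$)
$d - z = \frac{40544}{30771} - -37773 = \frac{40544}{30771} + 37773 = \frac{1162353527}{30771}$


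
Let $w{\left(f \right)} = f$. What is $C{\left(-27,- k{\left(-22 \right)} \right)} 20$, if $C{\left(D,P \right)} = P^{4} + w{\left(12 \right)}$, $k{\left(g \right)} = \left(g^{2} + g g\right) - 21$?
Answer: $16085327649860$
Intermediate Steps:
$k{\left(g \right)} = -21 + 2 g^{2}$ ($k{\left(g \right)} = \left(g^{2} + g^{2}\right) - 21 = 2 g^{2} - 21 = -21 + 2 g^{2}$)
$C{\left(D,P \right)} = 12 + P^{4}$ ($C{\left(D,P \right)} = P^{4} + 12 = 12 + P^{4}$)
$C{\left(-27,- k{\left(-22 \right)} \right)} 20 = \left(12 + \left(- (-21 + 2 \left(-22\right)^{2})\right)^{4}\right) 20 = \left(12 + \left(- (-21 + 2 \cdot 484)\right)^{4}\right) 20 = \left(12 + \left(- (-21 + 968)\right)^{4}\right) 20 = \left(12 + \left(\left(-1\right) 947\right)^{4}\right) 20 = \left(12 + \left(-947\right)^{4}\right) 20 = \left(12 + 804266382481\right) 20 = 804266382493 \cdot 20 = 16085327649860$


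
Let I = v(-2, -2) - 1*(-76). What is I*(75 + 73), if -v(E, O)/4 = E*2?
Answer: 13616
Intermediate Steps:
v(E, O) = -8*E (v(E, O) = -4*E*2 = -8*E)
I = 92 (I = -8*(-2) - 1*(-76) = 16 + 76 = 92)
I*(75 + 73) = 92*(75 + 73) = 92*148 = 13616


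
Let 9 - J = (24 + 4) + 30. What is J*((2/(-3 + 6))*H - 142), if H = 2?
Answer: 20678/3 ≈ 6892.7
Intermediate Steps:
J = -49 (J = 9 - ((24 + 4) + 30) = 9 - (28 + 30) = 9 - 1*58 = 9 - 58 = -49)
J*((2/(-3 + 6))*H - 142) = -49*((2/(-3 + 6))*2 - 142) = -49*((2/3)*2 - 142) = -49*((2*(⅓))*2 - 142) = -49*((⅔)*2 - 142) = -49*(4/3 - 142) = -49*(-422/3) = 20678/3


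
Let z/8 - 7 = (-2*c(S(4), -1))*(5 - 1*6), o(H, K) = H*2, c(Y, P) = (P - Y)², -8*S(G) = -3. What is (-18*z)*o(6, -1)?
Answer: -18630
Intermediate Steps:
S(G) = 3/8 (S(G) = -⅛*(-3) = 3/8)
o(H, K) = 2*H
z = 345/4 (z = 56 + 8*((-2*(-1 - 1*3/8)²)*(5 - 1*6)) = 56 + 8*((-2*(-1 - 3/8)²)*(5 - 6)) = 56 + 8*(-2*(-11/8)²*(-1)) = 56 + 8*(-2*121/64*(-1)) = 56 + 8*(-121/32*(-1)) = 56 + 8*(121/32) = 56 + 121/4 = 345/4 ≈ 86.250)
(-18*z)*o(6, -1) = (-18*345/4)*(2*6) = -3105/2*12 = -18630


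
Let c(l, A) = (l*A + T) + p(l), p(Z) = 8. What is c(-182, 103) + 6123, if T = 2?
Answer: -12613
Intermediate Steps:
c(l, A) = 10 + A*l (c(l, A) = (l*A + 2) + 8 = (A*l + 2) + 8 = (2 + A*l) + 8 = 10 + A*l)
c(-182, 103) + 6123 = (10 + 103*(-182)) + 6123 = (10 - 18746) + 6123 = -18736 + 6123 = -12613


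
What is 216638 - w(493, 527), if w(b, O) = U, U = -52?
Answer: 216690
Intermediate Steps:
w(b, O) = -52
216638 - w(493, 527) = 216638 - 1*(-52) = 216638 + 52 = 216690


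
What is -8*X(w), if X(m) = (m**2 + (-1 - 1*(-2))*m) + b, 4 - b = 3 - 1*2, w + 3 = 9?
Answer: -360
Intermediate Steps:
w = 6 (w = -3 + 9 = 6)
b = 3 (b = 4 - (3 - 1*2) = 4 - (3 - 2) = 4 - 1*1 = 4 - 1 = 3)
X(m) = 3 + m + m**2 (X(m) = (m**2 + (-1 - 1*(-2))*m) + 3 = (m**2 + (-1 + 2)*m) + 3 = (m**2 + 1*m) + 3 = (m**2 + m) + 3 = (m + m**2) + 3 = 3 + m + m**2)
-8*X(w) = -8*(3 + 6 + 6**2) = -8*(3 + 6 + 36) = -8*45 = -360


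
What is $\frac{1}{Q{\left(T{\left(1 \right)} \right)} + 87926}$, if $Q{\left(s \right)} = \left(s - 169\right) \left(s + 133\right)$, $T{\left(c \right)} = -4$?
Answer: $\frac{1}{65609} \approx 1.5242 \cdot 10^{-5}$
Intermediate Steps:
$Q{\left(s \right)} = \left(-169 + s\right) \left(133 + s\right)$
$\frac{1}{Q{\left(T{\left(1 \right)} \right)} + 87926} = \frac{1}{\left(-22477 + \left(-4\right)^{2} - -144\right) + 87926} = \frac{1}{\left(-22477 + 16 + 144\right) + 87926} = \frac{1}{-22317 + 87926} = \frac{1}{65609}$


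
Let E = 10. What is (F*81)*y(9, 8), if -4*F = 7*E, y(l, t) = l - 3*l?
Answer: 25515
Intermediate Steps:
y(l, t) = -2*l
F = -35/2 (F = -7*10/4 = -1/4*70 = -35/2 ≈ -17.500)
(F*81)*y(9, 8) = (-35/2*81)*(-2*9) = -2835/2*(-18) = 25515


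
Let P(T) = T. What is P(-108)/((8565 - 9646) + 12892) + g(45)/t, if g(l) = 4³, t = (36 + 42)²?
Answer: 8236/5988177 ≈ 0.0013754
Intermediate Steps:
t = 6084 (t = 78² = 6084)
g(l) = 64
P(-108)/((8565 - 9646) + 12892) + g(45)/t = -108/((8565 - 9646) + 12892) + 64/6084 = -108/(-1081 + 12892) + 64*(1/6084) = -108/11811 + 16/1521 = -108*1/11811 + 16/1521 = -36/3937 + 16/1521 = 8236/5988177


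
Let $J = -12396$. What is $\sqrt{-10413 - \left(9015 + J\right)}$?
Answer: $2 i \sqrt{1758} \approx 83.857 i$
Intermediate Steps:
$\sqrt{-10413 - \left(9015 + J\right)} = \sqrt{-10413 + \left(1803 \left(-5\right) - -12396\right)} = \sqrt{-10413 + \left(-9015 + 12396\right)} = \sqrt{-10413 + 3381} = \sqrt{-7032} = 2 i \sqrt{1758}$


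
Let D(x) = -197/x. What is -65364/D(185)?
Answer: 12092340/197 ≈ 61382.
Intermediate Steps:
-65364/D(185) = -65364/((-197/185)) = -65364/((-197*1/185)) = -65364/(-197/185) = -65364*(-185/197) = 12092340/197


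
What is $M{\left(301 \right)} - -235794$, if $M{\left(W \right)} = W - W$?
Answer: $235794$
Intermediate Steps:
$M{\left(W \right)} = 0$
$M{\left(301 \right)} - -235794 = 0 - -235794 = 0 + 235794 = 235794$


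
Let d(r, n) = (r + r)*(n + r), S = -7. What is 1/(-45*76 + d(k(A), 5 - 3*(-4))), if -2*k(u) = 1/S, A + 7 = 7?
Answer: -98/334921 ≈ -0.00029261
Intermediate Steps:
A = 0 (A = -7 + 7 = 0)
k(u) = 1/14 (k(u) = -½/(-7) = -½*(-⅐) = 1/14)
d(r, n) = 2*r*(n + r) (d(r, n) = (2*r)*(n + r) = 2*r*(n + r))
1/(-45*76 + d(k(A), 5 - 3*(-4))) = 1/(-45*76 + 2*(1/14)*((5 - 3*(-4)) + 1/14)) = 1/(-3420 + 2*(1/14)*((5 + 12) + 1/14)) = 1/(-3420 + 2*(1/14)*(17 + 1/14)) = 1/(-3420 + 2*(1/14)*(239/14)) = 1/(-3420 + 239/98) = 1/(-334921/98) = -98/334921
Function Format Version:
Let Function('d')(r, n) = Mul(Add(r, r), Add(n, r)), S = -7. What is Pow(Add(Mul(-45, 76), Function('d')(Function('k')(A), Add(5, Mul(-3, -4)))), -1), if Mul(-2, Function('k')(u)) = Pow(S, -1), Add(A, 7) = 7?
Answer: Rational(-98, 334921) ≈ -0.00029261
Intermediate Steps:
A = 0 (A = Add(-7, 7) = 0)
Function('k')(u) = Rational(1, 14) (Function('k')(u) = Mul(Rational(-1, 2), Pow(-7, -1)) = Mul(Rational(-1, 2), Rational(-1, 7)) = Rational(1, 14))
Function('d')(r, n) = Mul(2, r, Add(n, r)) (Function('d')(r, n) = Mul(Mul(2, r), Add(n, r)) = Mul(2, r, Add(n, r)))
Pow(Add(Mul(-45, 76), Function('d')(Function('k')(A), Add(5, Mul(-3, -4)))), -1) = Pow(Add(Mul(-45, 76), Mul(2, Rational(1, 14), Add(Add(5, Mul(-3, -4)), Rational(1, 14)))), -1) = Pow(Add(-3420, Mul(2, Rational(1, 14), Add(Add(5, 12), Rational(1, 14)))), -1) = Pow(Add(-3420, Mul(2, Rational(1, 14), Add(17, Rational(1, 14)))), -1) = Pow(Add(-3420, Mul(2, Rational(1, 14), Rational(239, 14))), -1) = Pow(Add(-3420, Rational(239, 98)), -1) = Pow(Rational(-334921, 98), -1) = Rational(-98, 334921)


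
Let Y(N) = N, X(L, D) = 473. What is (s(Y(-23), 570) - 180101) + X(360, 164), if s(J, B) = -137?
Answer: -179765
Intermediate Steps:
(s(Y(-23), 570) - 180101) + X(360, 164) = (-137 - 180101) + 473 = -180238 + 473 = -179765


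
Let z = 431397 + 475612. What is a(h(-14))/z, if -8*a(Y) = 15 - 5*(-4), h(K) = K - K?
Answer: -35/7256072 ≈ -4.8235e-6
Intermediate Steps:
h(K) = 0
z = 907009
a(Y) = -35/8 (a(Y) = -(15 - 5*(-4))/8 = -(15 + 20)/8 = -1/8*35 = -35/8)
a(h(-14))/z = -35/8/907009 = -35/8*1/907009 = -35/7256072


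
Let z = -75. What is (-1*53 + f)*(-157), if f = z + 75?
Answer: 8321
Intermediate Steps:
f = 0 (f = -75 + 75 = 0)
(-1*53 + f)*(-157) = (-1*53 + 0)*(-157) = (-53 + 0)*(-157) = -53*(-157) = 8321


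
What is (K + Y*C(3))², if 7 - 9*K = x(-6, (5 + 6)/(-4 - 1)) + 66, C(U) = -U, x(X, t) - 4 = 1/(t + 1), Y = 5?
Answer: 1399489/2916 ≈ 479.93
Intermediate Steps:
x(X, t) = 4 + 1/(1 + t) (x(X, t) = 4 + 1/(t + 1) = 4 + 1/(1 + t))
K = -373/54 (K = 7/9 - ((5 + 4*((5 + 6)/(-4 - 1)))/(1 + (5 + 6)/(-4 - 1)) + 66)/9 = 7/9 - ((5 + 4*(11/(-5)))/(1 + 11/(-5)) + 66)/9 = 7/9 - ((5 + 4*(11*(-⅕)))/(1 + 11*(-⅕)) + 66)/9 = 7/9 - ((5 + 4*(-11/5))/(1 - 11/5) + 66)/9 = 7/9 - ((5 - 44/5)/(-6/5) + 66)/9 = 7/9 - (-⅚*(-19/5) + 66)/9 = 7/9 - (19/6 + 66)/9 = 7/9 - ⅑*415/6 = 7/9 - 415/54 = -373/54 ≈ -6.9074)
(K + Y*C(3))² = (-373/54 + 5*(-1*3))² = (-373/54 + 5*(-3))² = (-373/54 - 15)² = (-1183/54)² = 1399489/2916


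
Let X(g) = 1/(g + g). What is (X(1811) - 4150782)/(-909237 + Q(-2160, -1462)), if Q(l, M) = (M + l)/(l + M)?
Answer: 15034132403/3293252792 ≈ 4.5651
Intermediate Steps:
X(g) = 1/(2*g)
Q(l, M) = 1 (Q(l, M) = (M + l)/(M + l) = 1)
(X(1811) - 4150782)/(-909237 + Q(-2160, -1462)) = ((1/2)/1811 - 4150782)/(-909237 + 1) = ((1/2)*(1/1811) - 4150782)/(-909236) = (1/3622 - 4150782)*(-1/909236) = -15034132403/3622*(-1/909236) = 15034132403/3293252792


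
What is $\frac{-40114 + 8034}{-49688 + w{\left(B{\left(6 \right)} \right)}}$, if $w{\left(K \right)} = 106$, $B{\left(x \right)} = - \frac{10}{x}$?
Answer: $\frac{16040}{24791} \approx 0.64701$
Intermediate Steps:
$\frac{-40114 + 8034}{-49688 + w{\left(B{\left(6 \right)} \right)}} = \frac{-40114 + 8034}{-49688 + 106} = - \frac{32080}{-49582} = \left(-32080\right) \left(- \frac{1}{49582}\right) = \frac{16040}{24791}$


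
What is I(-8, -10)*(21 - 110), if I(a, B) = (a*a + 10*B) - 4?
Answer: 3560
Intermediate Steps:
I(a, B) = -4 + a² + 10*B (I(a, B) = (a² + 10*B) - 4 = -4 + a² + 10*B)
I(-8, -10)*(21 - 110) = (-4 + (-8)² + 10*(-10))*(21 - 110) = (-4 + 64 - 100)*(-89) = -40*(-89) = 3560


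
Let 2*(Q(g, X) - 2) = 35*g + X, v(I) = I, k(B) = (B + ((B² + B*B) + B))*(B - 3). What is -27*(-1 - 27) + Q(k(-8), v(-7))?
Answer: -41611/2 ≈ -20806.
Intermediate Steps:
k(B) = (-3 + B)*(2*B + 2*B²) (k(B) = (B + ((B² + B²) + B))*(-3 + B) = (B + (2*B² + B))*(-3 + B) = (B + (B + 2*B²))*(-3 + B) = (2*B + 2*B²)*(-3 + B) = (-3 + B)*(2*B + 2*B²))
Q(g, X) = 2 + X/2 + 35*g/2 (Q(g, X) = 2 + (35*g + X)/2 = 2 + (X + 35*g)/2 = 2 + (X/2 + 35*g/2) = 2 + X/2 + 35*g/2)
-27*(-1 - 27) + Q(k(-8), v(-7)) = -27*(-1 - 27) + (2 + (½)*(-7) + 35*(2*(-8)*(-3 + (-8)² - 2*(-8)))/2) = -27*(-28) + (2 - 7/2 + 35*(2*(-8)*(-3 + 64 + 16))/2) = 756 + (2 - 7/2 + 35*(2*(-8)*77)/2) = 756 + (2 - 7/2 + (35/2)*(-1232)) = 756 + (2 - 7/2 - 21560) = 756 - 43123/2 = -41611/2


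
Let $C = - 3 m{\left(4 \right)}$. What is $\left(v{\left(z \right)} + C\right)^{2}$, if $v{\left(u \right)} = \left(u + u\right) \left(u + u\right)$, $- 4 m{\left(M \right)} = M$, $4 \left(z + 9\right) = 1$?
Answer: $\frac{1530169}{16} \approx 95636.0$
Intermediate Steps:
$z = - \frac{35}{4}$ ($z = -9 + \frac{1}{4} \cdot 1 = -9 + \frac{1}{4} = - \frac{35}{4} \approx -8.75$)
$m{\left(M \right)} = - \frac{M}{4}$
$v{\left(u \right)} = 4 u^{2}$ ($v{\left(u \right)} = 2 u 2 u = 4 u^{2}$)
$C = 3$ ($C = - 3 \left(\left(- \frac{1}{4}\right) 4\right) = \left(-3\right) \left(-1\right) = 3$)
$\left(v{\left(z \right)} + C\right)^{2} = \left(4 \left(- \frac{35}{4}\right)^{2} + 3\right)^{2} = \left(4 \cdot \frac{1225}{16} + 3\right)^{2} = \left(\frac{1225}{4} + 3\right)^{2} = \left(\frac{1237}{4}\right)^{2} = \frac{1530169}{16}$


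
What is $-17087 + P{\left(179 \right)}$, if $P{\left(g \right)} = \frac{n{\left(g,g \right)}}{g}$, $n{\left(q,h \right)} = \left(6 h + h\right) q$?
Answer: $-15834$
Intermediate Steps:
$n{\left(q,h \right)} = 7 h q$
$P{\left(g \right)} = 7 g$ ($P{\left(g \right)} = \frac{7 g g}{g} = \frac{7 g^{2}}{g} = 7 g$)
$-17087 + P{\left(179 \right)} = -17087 + 7 \cdot 179 = -17087 + 1253 = -15834$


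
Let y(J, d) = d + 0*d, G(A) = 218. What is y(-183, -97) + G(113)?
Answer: 121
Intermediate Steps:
y(J, d) = d (y(J, d) = d + 0 = d)
y(-183, -97) + G(113) = -97 + 218 = 121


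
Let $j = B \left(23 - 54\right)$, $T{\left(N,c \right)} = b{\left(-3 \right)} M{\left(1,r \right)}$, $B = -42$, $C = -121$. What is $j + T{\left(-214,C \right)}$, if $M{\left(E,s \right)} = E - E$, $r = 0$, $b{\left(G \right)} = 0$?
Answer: $1302$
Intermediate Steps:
$M{\left(E,s \right)} = 0$
$T{\left(N,c \right)} = 0$ ($T{\left(N,c \right)} = 0 \cdot 0 = 0$)
$j = 1302$ ($j = - 42 \left(23 - 54\right) = \left(-42\right) \left(-31\right) = 1302$)
$j + T{\left(-214,C \right)} = 1302 + 0 = 1302$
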